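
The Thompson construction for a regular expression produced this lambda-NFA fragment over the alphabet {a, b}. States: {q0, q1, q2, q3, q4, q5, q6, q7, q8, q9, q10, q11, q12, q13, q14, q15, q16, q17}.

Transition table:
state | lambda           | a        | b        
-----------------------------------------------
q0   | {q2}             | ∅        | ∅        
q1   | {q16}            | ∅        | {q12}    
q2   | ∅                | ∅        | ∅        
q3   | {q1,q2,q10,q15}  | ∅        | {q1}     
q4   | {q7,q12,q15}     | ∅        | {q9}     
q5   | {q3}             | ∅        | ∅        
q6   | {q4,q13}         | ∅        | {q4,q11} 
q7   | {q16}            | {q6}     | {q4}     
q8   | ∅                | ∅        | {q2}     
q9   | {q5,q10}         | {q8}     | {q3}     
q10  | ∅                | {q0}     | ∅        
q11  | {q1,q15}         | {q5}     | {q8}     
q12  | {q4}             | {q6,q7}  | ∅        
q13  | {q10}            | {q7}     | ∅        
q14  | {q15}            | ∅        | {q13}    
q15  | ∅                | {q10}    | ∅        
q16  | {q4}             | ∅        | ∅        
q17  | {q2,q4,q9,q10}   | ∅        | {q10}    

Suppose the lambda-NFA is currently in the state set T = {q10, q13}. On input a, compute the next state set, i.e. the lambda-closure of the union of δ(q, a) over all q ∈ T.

q10 on a → {q0}.
q13 on a → {q7}.
Union after reading a: {q0, q7}.
Now take the lambda-closure:
From q0 via lambda: add q2.
From q7 via lambda: add q16.
From q16 via lambda: add q4.
From q4 via lambda: add q12, q15.
No new states can be added; the closed set is {q0, q2, q4, q7, q12, q15, q16}.

{q0, q2, q4, q7, q12, q15, q16}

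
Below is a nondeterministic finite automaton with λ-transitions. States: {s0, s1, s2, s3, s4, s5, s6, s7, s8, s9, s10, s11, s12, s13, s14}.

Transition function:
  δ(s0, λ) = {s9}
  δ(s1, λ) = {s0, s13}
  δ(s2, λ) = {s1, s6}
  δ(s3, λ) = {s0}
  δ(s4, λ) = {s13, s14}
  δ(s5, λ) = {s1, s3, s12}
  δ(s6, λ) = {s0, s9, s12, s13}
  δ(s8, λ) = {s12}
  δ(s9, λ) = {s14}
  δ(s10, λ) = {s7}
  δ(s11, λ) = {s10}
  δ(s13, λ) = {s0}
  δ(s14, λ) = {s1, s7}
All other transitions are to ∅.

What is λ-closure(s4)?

Start with {s4}.
From s4 via λ: add s13, s14.
From s13 via λ: add s0.
From s14 via λ: add s1, s7.
From s0 via λ: add s9.
No new states can be added; the closed set is {s0, s1, s4, s7, s9, s13, s14}.

{s0, s1, s4, s7, s9, s13, s14}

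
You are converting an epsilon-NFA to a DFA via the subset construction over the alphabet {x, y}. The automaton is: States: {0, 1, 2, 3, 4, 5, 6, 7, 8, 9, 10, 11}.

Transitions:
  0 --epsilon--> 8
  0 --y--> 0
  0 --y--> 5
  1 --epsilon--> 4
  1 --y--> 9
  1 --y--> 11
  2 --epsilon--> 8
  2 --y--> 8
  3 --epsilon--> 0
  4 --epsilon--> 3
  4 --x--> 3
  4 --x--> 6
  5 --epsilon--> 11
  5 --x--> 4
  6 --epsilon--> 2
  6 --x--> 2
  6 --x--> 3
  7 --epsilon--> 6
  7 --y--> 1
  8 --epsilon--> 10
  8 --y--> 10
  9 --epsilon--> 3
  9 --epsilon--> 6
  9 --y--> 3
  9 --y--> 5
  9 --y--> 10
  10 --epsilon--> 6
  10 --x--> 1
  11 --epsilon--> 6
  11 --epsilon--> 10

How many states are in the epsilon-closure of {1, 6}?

8

Start with {1, 6}.
From 1 via epsilon: add 4.
From 6 via epsilon: add 2.
From 2 via epsilon: add 8.
From 4 via epsilon: add 3.
From 3 via epsilon: add 0.
From 8 via epsilon: add 10.
epsilon-closure = {0, 1, 2, 3, 4, 6, 8, 10}, which has 8 states.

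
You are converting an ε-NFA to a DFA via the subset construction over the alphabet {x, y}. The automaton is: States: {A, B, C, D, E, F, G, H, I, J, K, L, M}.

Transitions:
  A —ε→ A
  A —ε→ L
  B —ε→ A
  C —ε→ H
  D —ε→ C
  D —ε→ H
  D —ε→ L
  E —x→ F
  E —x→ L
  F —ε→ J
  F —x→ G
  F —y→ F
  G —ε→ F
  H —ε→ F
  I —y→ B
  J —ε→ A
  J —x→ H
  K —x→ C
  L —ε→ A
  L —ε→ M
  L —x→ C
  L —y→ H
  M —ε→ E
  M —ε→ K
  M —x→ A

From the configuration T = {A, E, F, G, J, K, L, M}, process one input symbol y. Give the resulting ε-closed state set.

F on y → {F}.
L on y → {H}.
No y-transition from A, E, G, J, K, M.
Union after reading y: {F, H}.
Now take the ε-closure:
From F via ε: add J.
From J via ε: add A.
From A via ε: add L.
From L via ε: add M.
From M via ε: add E, K.
No new states can be added; the closed set is {A, E, F, H, J, K, L, M}.

{A, E, F, H, J, K, L, M}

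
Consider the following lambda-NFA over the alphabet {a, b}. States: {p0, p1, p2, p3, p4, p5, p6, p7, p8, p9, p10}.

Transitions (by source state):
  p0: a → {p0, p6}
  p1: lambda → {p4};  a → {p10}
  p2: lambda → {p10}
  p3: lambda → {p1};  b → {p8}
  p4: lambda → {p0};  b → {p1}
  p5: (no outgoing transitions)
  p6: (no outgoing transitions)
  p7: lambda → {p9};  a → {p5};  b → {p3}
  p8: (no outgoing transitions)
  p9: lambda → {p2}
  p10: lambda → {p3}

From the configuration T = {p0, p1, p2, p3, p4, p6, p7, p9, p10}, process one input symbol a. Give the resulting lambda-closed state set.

p0 on a → {p0, p6}.
p1 on a → {p10}.
p7 on a → {p5}.
No a-transition from p2, p3, p4, p6, p9, p10.
Union after reading a: {p0, p5, p6, p10}.
Now take the lambda-closure:
From p10 via lambda: add p3.
From p3 via lambda: add p1.
From p1 via lambda: add p4.
No new states can be added; the closed set is {p0, p1, p3, p4, p5, p6, p10}.

{p0, p1, p3, p4, p5, p6, p10}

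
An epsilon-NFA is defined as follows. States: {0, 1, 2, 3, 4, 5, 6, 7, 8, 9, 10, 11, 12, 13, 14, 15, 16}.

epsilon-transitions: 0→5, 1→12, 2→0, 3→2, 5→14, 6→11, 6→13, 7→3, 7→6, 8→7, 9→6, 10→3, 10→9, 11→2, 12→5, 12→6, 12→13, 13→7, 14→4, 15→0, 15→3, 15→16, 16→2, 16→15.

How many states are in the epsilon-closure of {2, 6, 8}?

11

Start with {2, 6, 8}.
From 2 via epsilon: add 0.
From 6 via epsilon: add 11, 13.
From 8 via epsilon: add 7.
From 0 via epsilon: add 5.
From 7 via epsilon: add 3.
From 5 via epsilon: add 14.
From 14 via epsilon: add 4.
epsilon-closure = {0, 2, 3, 4, 5, 6, 7, 8, 11, 13, 14}, which has 11 states.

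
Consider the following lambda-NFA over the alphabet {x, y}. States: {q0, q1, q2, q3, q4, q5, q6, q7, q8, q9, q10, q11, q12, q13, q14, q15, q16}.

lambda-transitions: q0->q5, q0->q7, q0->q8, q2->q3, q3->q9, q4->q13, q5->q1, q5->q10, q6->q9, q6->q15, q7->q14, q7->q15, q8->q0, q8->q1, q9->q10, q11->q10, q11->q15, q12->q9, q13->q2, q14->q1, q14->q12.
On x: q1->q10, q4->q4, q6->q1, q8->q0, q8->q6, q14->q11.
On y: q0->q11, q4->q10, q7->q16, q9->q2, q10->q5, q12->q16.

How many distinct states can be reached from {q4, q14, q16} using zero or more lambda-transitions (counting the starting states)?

Start with {q4, q14, q16}.
From q4 via lambda: add q13.
From q14 via lambda: add q1, q12.
From q12 via lambda: add q9.
From q13 via lambda: add q2.
From q2 via lambda: add q3.
From q9 via lambda: add q10.
lambda-closure = {q1, q2, q3, q4, q9, q10, q12, q13, q14, q16}, which has 10 states.

10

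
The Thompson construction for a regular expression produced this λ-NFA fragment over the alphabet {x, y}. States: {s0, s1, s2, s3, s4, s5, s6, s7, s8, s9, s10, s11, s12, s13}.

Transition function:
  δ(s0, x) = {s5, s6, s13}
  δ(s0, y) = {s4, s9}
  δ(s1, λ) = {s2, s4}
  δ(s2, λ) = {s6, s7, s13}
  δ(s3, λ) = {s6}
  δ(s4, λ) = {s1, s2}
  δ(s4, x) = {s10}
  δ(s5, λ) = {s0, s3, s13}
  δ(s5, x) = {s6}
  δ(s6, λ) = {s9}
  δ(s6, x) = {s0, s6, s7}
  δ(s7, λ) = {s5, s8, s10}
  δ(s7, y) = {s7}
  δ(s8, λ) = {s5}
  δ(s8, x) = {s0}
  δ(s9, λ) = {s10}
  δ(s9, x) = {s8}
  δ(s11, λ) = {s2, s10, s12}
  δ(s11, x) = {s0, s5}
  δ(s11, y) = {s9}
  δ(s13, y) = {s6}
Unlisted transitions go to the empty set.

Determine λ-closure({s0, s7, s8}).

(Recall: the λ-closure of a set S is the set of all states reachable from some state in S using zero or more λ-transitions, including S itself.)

Start with {s0, s7, s8}.
From s7 via λ: add s5, s10.
From s5 via λ: add s3, s13.
From s3 via λ: add s6.
From s6 via λ: add s9.
No new states can be added; the closed set is {s0, s3, s5, s6, s7, s8, s9, s10, s13}.

{s0, s3, s5, s6, s7, s8, s9, s10, s13}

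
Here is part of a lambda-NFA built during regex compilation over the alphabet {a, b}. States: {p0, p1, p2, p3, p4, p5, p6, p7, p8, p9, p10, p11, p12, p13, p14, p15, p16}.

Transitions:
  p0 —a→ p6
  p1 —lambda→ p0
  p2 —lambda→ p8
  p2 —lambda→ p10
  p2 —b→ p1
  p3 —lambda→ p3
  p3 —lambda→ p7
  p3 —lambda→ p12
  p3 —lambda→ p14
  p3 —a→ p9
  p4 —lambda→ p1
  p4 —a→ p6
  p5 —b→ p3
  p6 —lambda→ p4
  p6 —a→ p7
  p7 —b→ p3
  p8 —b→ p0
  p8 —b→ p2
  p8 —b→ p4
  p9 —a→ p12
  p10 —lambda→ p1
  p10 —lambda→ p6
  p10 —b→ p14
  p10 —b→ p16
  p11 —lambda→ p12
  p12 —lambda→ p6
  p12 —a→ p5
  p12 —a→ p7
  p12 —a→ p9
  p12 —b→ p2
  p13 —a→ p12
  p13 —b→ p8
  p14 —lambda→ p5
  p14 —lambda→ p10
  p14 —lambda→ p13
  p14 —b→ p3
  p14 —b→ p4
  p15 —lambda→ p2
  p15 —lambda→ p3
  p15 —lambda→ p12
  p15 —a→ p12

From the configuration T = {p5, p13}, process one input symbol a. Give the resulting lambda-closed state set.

{p0, p1, p4, p6, p12}

p13 on a → {p12}.
No a-transition from p5.
Union after reading a: {p12}.
Now take the lambda-closure:
From p12 via lambda: add p6.
From p6 via lambda: add p4.
From p4 via lambda: add p1.
From p1 via lambda: add p0.
No new states can be added; the closed set is {p0, p1, p4, p6, p12}.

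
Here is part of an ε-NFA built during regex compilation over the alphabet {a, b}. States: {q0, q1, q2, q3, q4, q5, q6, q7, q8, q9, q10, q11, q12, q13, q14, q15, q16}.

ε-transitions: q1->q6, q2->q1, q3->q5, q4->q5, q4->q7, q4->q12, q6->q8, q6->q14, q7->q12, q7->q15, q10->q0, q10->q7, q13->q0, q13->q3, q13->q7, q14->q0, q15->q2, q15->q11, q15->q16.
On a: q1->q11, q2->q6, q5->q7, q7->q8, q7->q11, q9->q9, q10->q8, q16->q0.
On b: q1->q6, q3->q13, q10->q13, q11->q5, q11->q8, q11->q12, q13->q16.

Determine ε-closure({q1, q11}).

Start with {q1, q11}.
From q1 via ε: add q6.
From q6 via ε: add q8, q14.
From q14 via ε: add q0.
No new states can be added; the closed set is {q0, q1, q6, q8, q11, q14}.

{q0, q1, q6, q8, q11, q14}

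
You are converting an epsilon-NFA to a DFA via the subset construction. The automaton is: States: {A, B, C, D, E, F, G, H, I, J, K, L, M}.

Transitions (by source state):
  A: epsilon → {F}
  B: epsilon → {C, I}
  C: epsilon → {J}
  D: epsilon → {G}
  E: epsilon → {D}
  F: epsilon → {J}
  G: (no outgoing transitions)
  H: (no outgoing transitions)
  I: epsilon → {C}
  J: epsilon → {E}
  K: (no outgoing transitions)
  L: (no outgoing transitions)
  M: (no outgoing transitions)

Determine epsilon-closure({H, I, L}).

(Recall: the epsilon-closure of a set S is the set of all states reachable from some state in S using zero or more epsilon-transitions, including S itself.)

{C, D, E, G, H, I, J, L}

Start with {H, I, L}.
From I via epsilon: add C.
From C via epsilon: add J.
From J via epsilon: add E.
From E via epsilon: add D.
From D via epsilon: add G.
No new states can be added; the closed set is {C, D, E, G, H, I, J, L}.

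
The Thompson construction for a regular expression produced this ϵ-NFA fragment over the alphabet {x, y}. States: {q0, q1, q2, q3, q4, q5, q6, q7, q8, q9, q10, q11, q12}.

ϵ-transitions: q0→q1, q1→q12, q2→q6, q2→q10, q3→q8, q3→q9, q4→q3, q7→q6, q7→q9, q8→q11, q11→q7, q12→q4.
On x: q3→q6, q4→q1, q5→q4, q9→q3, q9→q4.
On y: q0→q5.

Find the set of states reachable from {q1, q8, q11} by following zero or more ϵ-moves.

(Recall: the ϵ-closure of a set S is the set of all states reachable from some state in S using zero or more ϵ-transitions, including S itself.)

{q1, q3, q4, q6, q7, q8, q9, q11, q12}

Start with {q1, q8, q11}.
From q1 via ϵ: add q12.
From q11 via ϵ: add q7.
From q7 via ϵ: add q6, q9.
From q12 via ϵ: add q4.
From q4 via ϵ: add q3.
No new states can be added; the closed set is {q1, q3, q4, q6, q7, q8, q9, q11, q12}.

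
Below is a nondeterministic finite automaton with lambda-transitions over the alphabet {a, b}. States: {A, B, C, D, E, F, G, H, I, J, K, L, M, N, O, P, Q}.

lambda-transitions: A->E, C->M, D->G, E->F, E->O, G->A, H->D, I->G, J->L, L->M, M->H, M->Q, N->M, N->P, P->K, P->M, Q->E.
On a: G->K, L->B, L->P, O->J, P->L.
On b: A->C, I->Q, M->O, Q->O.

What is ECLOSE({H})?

{A, D, E, F, G, H, O}

Start with {H}.
From H via lambda: add D.
From D via lambda: add G.
From G via lambda: add A.
From A via lambda: add E.
From E via lambda: add F, O.
No new states can be added; the closed set is {A, D, E, F, G, H, O}.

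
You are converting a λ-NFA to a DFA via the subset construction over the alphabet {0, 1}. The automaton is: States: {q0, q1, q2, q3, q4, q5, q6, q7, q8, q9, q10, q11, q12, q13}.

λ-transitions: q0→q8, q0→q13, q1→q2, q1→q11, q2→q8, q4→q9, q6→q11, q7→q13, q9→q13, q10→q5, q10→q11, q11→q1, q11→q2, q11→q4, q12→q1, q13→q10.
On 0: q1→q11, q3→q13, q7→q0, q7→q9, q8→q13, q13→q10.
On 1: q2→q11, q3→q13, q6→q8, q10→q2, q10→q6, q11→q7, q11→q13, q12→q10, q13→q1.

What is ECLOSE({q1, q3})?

{q1, q2, q3, q4, q5, q8, q9, q10, q11, q13}

Start with {q1, q3}.
From q1 via λ: add q2, q11.
From q2 via λ: add q8.
From q11 via λ: add q4.
From q4 via λ: add q9.
From q9 via λ: add q13.
From q13 via λ: add q10.
From q10 via λ: add q5.
No new states can be added; the closed set is {q1, q2, q3, q4, q5, q8, q9, q10, q11, q13}.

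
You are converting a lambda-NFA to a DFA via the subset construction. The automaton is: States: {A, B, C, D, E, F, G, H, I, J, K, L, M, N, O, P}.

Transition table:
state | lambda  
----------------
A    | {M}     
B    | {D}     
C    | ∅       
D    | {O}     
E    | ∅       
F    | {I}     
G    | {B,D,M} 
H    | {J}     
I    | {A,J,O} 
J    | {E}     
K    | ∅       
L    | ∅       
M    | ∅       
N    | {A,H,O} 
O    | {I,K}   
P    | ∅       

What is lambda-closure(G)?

Start with {G}.
From G via lambda: add B, D, M.
From D via lambda: add O.
From O via lambda: add I, K.
From I via lambda: add A, J.
From J via lambda: add E.
No new states can be added; the closed set is {A, B, D, E, G, I, J, K, M, O}.

{A, B, D, E, G, I, J, K, M, O}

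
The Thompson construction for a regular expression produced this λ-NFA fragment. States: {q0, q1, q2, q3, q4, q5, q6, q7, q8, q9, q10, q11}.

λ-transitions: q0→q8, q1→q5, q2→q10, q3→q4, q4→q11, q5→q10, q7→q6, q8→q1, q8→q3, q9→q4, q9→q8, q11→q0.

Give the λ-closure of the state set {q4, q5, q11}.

{q0, q1, q3, q4, q5, q8, q10, q11}

Start with {q4, q5, q11}.
From q5 via λ: add q10.
From q11 via λ: add q0.
From q0 via λ: add q8.
From q8 via λ: add q1, q3.
No new states can be added; the closed set is {q0, q1, q3, q4, q5, q8, q10, q11}.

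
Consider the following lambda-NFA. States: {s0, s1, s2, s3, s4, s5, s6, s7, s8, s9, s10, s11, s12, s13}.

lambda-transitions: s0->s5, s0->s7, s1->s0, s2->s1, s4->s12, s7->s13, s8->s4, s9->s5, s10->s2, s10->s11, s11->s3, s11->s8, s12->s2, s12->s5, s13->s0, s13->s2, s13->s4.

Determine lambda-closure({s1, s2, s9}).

Start with {s1, s2, s9}.
From s1 via lambda: add s0.
From s9 via lambda: add s5.
From s0 via lambda: add s7.
From s7 via lambda: add s13.
From s13 via lambda: add s4.
From s4 via lambda: add s12.
No new states can be added; the closed set is {s0, s1, s2, s4, s5, s7, s9, s12, s13}.

{s0, s1, s2, s4, s5, s7, s9, s12, s13}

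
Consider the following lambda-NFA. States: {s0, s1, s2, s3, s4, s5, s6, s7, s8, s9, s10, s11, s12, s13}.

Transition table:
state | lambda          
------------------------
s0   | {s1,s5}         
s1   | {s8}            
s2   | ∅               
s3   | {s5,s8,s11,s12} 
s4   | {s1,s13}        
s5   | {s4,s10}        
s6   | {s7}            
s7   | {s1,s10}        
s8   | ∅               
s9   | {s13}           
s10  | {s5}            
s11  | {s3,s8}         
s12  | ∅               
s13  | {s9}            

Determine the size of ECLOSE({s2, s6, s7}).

10

Start with {s2, s6, s7}.
From s7 via lambda: add s1, s10.
From s1 via lambda: add s8.
From s10 via lambda: add s5.
From s5 via lambda: add s4.
From s4 via lambda: add s13.
From s13 via lambda: add s9.
lambda-closure = {s1, s2, s4, s5, s6, s7, s8, s9, s10, s13}, which has 10 states.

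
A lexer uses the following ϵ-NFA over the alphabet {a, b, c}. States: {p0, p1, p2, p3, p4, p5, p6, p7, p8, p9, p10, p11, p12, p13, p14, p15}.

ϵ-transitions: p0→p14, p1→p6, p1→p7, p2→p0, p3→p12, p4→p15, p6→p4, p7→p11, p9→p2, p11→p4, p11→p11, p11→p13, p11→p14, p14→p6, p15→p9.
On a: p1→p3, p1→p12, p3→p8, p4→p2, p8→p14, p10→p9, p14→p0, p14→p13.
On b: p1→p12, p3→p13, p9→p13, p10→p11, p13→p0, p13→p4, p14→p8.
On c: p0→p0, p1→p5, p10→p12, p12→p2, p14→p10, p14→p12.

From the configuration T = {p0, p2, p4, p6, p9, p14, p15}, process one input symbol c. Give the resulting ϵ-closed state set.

{p0, p2, p4, p6, p9, p10, p12, p14, p15}

p0 on c → {p0}.
p14 on c → {p10, p12}.
No c-transition from p2, p4, p6, p9, p15.
Union after reading c: {p0, p10, p12}.
Now take the ϵ-closure:
From p0 via ϵ: add p14.
From p14 via ϵ: add p6.
From p6 via ϵ: add p4.
From p4 via ϵ: add p15.
From p15 via ϵ: add p9.
From p9 via ϵ: add p2.
No new states can be added; the closed set is {p0, p2, p4, p6, p9, p10, p12, p14, p15}.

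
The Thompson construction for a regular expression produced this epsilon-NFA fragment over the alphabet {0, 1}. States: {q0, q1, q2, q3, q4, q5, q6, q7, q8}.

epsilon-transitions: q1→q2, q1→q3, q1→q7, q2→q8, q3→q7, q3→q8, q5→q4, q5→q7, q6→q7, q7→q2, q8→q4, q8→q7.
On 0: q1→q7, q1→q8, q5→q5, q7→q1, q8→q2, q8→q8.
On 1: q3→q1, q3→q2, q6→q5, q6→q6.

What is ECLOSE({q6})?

{q2, q4, q6, q7, q8}

Start with {q6}.
From q6 via epsilon: add q7.
From q7 via epsilon: add q2.
From q2 via epsilon: add q8.
From q8 via epsilon: add q4.
No new states can be added; the closed set is {q2, q4, q6, q7, q8}.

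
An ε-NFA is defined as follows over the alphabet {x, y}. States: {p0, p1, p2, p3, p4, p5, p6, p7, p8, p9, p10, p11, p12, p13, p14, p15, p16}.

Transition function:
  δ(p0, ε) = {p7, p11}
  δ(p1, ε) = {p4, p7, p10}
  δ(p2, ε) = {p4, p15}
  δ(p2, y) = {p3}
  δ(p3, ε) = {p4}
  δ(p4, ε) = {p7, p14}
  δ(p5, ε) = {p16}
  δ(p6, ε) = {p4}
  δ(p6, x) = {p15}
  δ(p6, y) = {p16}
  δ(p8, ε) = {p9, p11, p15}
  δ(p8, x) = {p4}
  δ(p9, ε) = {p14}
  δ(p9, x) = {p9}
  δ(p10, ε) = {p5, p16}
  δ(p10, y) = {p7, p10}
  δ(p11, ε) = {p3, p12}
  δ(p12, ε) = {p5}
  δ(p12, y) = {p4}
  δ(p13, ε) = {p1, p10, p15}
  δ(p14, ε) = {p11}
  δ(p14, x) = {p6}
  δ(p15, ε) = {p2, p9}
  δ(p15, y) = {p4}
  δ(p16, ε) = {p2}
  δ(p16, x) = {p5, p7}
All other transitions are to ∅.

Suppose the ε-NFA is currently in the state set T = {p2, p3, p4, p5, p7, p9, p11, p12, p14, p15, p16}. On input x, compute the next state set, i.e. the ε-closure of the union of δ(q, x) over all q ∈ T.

{p2, p3, p4, p5, p6, p7, p9, p11, p12, p14, p15, p16}

p9 on x → {p9}.
p14 on x → {p6}.
p16 on x → {p5, p7}.
No x-transition from p2, p3, p4, p5, p7, p11, p12, p15.
Union after reading x: {p5, p6, p7, p9}.
Now take the ε-closure:
From p5 via ε: add p16.
From p6 via ε: add p4.
From p9 via ε: add p14.
From p14 via ε: add p11.
From p16 via ε: add p2.
From p2 via ε: add p15.
From p11 via ε: add p3, p12.
No new states can be added; the closed set is {p2, p3, p4, p5, p6, p7, p9, p11, p12, p14, p15, p16}.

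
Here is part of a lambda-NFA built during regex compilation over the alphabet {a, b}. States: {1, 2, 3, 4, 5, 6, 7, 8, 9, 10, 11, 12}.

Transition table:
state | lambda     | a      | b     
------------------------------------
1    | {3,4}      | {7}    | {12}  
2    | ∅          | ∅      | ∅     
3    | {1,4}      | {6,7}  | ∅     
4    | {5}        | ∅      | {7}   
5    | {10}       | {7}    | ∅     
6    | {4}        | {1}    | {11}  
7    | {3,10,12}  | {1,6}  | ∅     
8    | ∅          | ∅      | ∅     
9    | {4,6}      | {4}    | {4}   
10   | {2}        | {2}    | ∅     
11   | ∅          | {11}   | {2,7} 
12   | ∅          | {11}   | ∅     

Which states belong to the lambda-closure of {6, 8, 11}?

Start with {6, 8, 11}.
From 6 via lambda: add 4.
From 4 via lambda: add 5.
From 5 via lambda: add 10.
From 10 via lambda: add 2.
No new states can be added; the closed set is {2, 4, 5, 6, 8, 10, 11}.

{2, 4, 5, 6, 8, 10, 11}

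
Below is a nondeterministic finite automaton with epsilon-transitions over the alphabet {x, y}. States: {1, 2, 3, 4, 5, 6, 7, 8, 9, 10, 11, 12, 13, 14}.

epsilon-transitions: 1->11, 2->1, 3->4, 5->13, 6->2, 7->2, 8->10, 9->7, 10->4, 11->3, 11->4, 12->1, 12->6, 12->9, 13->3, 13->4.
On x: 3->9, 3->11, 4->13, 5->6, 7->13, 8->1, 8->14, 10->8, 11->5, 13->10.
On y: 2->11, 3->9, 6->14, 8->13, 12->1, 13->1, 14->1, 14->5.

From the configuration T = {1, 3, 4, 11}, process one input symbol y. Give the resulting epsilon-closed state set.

{1, 2, 3, 4, 7, 9, 11}

3 on y → {9}.
No y-transition from 1, 4, 11.
Union after reading y: {9}.
Now take the epsilon-closure:
From 9 via epsilon: add 7.
From 7 via epsilon: add 2.
From 2 via epsilon: add 1.
From 1 via epsilon: add 11.
From 11 via epsilon: add 3, 4.
No new states can be added; the closed set is {1, 2, 3, 4, 7, 9, 11}.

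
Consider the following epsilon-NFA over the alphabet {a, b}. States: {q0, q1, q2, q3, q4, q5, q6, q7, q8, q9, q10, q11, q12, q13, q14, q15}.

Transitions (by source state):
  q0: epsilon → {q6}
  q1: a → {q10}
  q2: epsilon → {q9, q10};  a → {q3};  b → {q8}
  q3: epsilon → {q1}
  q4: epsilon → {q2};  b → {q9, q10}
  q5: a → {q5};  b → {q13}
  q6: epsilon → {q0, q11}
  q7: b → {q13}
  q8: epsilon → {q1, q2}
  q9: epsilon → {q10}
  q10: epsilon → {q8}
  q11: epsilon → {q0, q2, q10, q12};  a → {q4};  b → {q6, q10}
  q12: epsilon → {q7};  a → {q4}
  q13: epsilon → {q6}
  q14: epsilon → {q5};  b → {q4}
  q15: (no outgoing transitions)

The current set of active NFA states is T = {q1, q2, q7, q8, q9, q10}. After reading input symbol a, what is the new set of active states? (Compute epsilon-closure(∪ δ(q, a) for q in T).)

q1 on a → {q10}.
q2 on a → {q3}.
No a-transition from q7, q8, q9, q10.
Union after reading a: {q3, q10}.
Now take the epsilon-closure:
From q3 via epsilon: add q1.
From q10 via epsilon: add q8.
From q8 via epsilon: add q2.
From q2 via epsilon: add q9.
No new states can be added; the closed set is {q1, q2, q3, q8, q9, q10}.

{q1, q2, q3, q8, q9, q10}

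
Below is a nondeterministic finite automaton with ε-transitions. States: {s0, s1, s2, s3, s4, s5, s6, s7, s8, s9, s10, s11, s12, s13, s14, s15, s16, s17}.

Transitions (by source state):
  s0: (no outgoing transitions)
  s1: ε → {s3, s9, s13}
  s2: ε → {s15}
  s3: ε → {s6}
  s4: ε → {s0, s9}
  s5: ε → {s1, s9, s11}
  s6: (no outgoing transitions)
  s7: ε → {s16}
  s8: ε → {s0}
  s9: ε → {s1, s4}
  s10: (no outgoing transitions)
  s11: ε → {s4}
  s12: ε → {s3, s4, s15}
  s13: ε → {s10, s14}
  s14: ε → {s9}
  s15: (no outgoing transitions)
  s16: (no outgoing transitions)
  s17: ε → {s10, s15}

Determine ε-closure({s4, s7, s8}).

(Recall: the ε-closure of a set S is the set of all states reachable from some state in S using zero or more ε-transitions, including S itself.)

{s0, s1, s3, s4, s6, s7, s8, s9, s10, s13, s14, s16}

Start with {s4, s7, s8}.
From s4 via ε: add s0, s9.
From s7 via ε: add s16.
From s9 via ε: add s1.
From s1 via ε: add s3, s13.
From s3 via ε: add s6.
From s13 via ε: add s10, s14.
No new states can be added; the closed set is {s0, s1, s3, s4, s6, s7, s8, s9, s10, s13, s14, s16}.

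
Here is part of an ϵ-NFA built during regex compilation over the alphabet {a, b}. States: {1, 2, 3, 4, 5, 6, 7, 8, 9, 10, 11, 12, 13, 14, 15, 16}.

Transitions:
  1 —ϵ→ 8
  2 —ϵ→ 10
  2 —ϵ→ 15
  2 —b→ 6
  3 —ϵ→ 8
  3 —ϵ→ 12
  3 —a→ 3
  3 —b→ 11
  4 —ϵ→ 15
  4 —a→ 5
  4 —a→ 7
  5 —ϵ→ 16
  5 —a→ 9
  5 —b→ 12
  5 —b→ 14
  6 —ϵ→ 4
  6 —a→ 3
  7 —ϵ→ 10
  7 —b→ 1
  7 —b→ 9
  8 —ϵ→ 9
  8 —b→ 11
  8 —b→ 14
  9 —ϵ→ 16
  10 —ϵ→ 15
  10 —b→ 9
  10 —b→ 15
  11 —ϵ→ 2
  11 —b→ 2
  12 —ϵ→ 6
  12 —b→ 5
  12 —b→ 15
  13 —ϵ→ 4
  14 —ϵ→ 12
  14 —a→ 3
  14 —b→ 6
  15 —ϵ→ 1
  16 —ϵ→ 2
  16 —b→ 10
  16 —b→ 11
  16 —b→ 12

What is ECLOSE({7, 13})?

{1, 2, 4, 7, 8, 9, 10, 13, 15, 16}

Start with {7, 13}.
From 7 via ϵ: add 10.
From 13 via ϵ: add 4.
From 4 via ϵ: add 15.
From 15 via ϵ: add 1.
From 1 via ϵ: add 8.
From 8 via ϵ: add 9.
From 9 via ϵ: add 16.
From 16 via ϵ: add 2.
No new states can be added; the closed set is {1, 2, 4, 7, 8, 9, 10, 13, 15, 16}.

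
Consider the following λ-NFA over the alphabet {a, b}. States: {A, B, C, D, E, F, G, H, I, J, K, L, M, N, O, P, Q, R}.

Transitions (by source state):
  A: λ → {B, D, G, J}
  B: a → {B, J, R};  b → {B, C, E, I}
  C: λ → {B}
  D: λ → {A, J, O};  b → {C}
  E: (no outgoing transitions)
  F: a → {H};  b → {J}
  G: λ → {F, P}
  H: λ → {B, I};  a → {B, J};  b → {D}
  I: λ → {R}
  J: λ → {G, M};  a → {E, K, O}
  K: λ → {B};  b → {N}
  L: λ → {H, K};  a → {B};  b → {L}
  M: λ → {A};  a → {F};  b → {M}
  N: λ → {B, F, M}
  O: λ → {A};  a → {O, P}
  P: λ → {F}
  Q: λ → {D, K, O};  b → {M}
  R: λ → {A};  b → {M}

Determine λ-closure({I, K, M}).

Start with {I, K, M}.
From I via λ: add R.
From K via λ: add B.
From M via λ: add A.
From A via λ: add D, G, J.
From D via λ: add O.
From G via λ: add F, P.
No new states can be added; the closed set is {A, B, D, F, G, I, J, K, M, O, P, R}.

{A, B, D, F, G, I, J, K, M, O, P, R}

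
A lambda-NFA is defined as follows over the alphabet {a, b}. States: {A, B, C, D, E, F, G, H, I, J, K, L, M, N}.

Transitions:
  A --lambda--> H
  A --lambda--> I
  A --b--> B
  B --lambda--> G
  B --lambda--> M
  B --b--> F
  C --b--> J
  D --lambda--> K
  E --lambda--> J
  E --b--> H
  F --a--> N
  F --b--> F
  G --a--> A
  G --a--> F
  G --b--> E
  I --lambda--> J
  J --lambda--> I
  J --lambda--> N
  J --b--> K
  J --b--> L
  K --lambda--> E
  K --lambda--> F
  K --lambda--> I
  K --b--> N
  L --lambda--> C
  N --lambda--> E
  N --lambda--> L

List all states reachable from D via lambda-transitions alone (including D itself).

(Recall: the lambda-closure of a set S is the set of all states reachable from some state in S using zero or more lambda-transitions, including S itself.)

Start with {D}.
From D via lambda: add K.
From K via lambda: add E, F, I.
From E via lambda: add J.
From J via lambda: add N.
From N via lambda: add L.
From L via lambda: add C.
No new states can be added; the closed set is {C, D, E, F, I, J, K, L, N}.

{C, D, E, F, I, J, K, L, N}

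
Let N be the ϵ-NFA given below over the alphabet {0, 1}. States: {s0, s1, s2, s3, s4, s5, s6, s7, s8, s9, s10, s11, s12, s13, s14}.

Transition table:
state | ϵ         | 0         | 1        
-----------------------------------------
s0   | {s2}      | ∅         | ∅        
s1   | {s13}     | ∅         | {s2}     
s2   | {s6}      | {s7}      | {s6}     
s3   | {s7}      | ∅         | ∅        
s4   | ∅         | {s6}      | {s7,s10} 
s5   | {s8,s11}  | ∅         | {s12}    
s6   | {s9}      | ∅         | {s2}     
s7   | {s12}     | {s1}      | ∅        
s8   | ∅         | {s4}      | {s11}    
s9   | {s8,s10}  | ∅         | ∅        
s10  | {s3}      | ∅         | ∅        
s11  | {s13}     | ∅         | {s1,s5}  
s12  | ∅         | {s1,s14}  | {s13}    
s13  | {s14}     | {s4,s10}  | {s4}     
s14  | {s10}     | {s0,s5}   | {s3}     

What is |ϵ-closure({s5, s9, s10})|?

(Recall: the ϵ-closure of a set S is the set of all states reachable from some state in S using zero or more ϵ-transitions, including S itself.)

10

Start with {s5, s9, s10}.
From s5 via ϵ: add s8, s11.
From s10 via ϵ: add s3.
From s3 via ϵ: add s7.
From s11 via ϵ: add s13.
From s7 via ϵ: add s12.
From s13 via ϵ: add s14.
ϵ-closure = {s3, s5, s7, s8, s9, s10, s11, s12, s13, s14}, which has 10 states.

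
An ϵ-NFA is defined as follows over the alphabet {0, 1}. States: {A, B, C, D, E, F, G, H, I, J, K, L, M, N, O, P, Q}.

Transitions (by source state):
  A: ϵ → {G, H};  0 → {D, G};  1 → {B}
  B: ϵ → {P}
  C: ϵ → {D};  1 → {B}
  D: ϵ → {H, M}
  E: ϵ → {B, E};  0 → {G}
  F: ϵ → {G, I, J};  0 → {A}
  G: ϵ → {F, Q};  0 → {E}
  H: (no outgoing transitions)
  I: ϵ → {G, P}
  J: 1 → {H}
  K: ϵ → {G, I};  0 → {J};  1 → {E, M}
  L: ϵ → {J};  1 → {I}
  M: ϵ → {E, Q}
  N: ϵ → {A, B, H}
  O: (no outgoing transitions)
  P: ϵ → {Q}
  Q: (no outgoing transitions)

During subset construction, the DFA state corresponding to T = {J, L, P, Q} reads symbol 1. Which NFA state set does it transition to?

{F, G, H, I, J, P, Q}

J on 1 → {H}.
L on 1 → {I}.
No 1-transition from P, Q.
Union after reading 1: {H, I}.
Now take the ϵ-closure:
From I via ϵ: add G, P.
From G via ϵ: add F, Q.
From F via ϵ: add J.
No new states can be added; the closed set is {F, G, H, I, J, P, Q}.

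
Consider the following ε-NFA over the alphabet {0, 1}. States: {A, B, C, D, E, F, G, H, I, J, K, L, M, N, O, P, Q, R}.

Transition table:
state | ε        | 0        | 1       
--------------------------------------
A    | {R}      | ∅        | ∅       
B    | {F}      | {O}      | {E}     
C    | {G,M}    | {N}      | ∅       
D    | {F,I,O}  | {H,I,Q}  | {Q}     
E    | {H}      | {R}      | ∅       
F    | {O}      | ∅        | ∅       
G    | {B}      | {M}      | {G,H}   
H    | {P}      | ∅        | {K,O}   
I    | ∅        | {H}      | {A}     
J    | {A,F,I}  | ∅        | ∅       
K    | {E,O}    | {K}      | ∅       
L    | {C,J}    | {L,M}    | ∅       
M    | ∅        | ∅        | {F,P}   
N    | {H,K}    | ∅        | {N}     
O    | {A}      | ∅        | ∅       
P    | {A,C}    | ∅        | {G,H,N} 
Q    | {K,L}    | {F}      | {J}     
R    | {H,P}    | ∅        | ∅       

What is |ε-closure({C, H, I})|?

Start with {C, H, I}.
From C via ε: add G, M.
From H via ε: add P.
From G via ε: add B.
From P via ε: add A.
From A via ε: add R.
From B via ε: add F.
From F via ε: add O.
ε-closure = {A, B, C, F, G, H, I, M, O, P, R}, which has 11 states.

11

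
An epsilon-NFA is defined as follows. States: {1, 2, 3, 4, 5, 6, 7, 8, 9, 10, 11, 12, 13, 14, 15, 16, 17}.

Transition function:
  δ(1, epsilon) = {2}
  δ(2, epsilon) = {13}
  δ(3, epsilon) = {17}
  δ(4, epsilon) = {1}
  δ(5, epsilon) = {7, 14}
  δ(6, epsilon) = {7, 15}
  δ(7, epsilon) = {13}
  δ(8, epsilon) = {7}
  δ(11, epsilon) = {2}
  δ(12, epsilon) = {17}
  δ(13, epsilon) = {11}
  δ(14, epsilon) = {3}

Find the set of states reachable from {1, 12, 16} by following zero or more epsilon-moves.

Start with {1, 12, 16}.
From 1 via epsilon: add 2.
From 12 via epsilon: add 17.
From 2 via epsilon: add 13.
From 13 via epsilon: add 11.
No new states can be added; the closed set is {1, 2, 11, 12, 13, 16, 17}.

{1, 2, 11, 12, 13, 16, 17}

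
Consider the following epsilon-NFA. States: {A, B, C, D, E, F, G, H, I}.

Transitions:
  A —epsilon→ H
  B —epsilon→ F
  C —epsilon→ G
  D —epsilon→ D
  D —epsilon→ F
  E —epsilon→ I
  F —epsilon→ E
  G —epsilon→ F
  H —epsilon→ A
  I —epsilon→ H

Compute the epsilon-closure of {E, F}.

Start with {E, F}.
From E via epsilon: add I.
From I via epsilon: add H.
From H via epsilon: add A.
No new states can be added; the closed set is {A, E, F, H, I}.

{A, E, F, H, I}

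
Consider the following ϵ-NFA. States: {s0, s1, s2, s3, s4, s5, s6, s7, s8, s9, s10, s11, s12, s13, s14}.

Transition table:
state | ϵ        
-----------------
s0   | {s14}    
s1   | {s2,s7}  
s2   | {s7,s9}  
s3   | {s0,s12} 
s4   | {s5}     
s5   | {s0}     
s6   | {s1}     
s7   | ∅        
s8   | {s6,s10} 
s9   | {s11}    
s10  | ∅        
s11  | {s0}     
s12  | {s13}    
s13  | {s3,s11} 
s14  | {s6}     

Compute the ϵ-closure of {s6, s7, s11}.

Start with {s6, s7, s11}.
From s6 via ϵ: add s1.
From s11 via ϵ: add s0.
From s0 via ϵ: add s14.
From s1 via ϵ: add s2.
From s2 via ϵ: add s9.
No new states can be added; the closed set is {s0, s1, s2, s6, s7, s9, s11, s14}.

{s0, s1, s2, s6, s7, s9, s11, s14}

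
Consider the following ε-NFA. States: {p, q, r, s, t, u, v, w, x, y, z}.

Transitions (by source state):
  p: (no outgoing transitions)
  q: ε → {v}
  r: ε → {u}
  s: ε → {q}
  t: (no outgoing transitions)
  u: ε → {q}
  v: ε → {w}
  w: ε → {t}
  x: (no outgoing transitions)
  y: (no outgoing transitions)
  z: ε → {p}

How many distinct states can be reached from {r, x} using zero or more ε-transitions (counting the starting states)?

7

Start with {r, x}.
From r via ε: add u.
From u via ε: add q.
From q via ε: add v.
From v via ε: add w.
From w via ε: add t.
ε-closure = {q, r, t, u, v, w, x}, which has 7 states.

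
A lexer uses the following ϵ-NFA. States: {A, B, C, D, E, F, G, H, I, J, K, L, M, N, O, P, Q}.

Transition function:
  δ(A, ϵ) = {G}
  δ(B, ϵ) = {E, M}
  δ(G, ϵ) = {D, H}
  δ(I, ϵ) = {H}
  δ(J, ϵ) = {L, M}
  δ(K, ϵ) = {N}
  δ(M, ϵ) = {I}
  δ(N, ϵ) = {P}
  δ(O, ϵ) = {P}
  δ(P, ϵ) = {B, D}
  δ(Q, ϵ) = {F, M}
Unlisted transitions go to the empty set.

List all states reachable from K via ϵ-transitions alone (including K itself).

Start with {K}.
From K via ϵ: add N.
From N via ϵ: add P.
From P via ϵ: add B, D.
From B via ϵ: add E, M.
From M via ϵ: add I.
From I via ϵ: add H.
No new states can be added; the closed set is {B, D, E, H, I, K, M, N, P}.

{B, D, E, H, I, K, M, N, P}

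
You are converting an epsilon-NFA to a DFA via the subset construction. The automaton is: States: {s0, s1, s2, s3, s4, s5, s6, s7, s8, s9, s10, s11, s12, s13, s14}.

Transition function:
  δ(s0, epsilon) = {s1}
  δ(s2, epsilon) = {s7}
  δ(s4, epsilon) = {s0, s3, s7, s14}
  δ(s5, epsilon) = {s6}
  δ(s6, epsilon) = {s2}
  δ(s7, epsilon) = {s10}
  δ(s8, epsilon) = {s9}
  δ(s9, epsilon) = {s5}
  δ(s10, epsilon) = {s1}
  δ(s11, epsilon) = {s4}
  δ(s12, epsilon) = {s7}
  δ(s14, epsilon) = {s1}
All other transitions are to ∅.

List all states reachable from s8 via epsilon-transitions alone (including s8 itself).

Start with {s8}.
From s8 via epsilon: add s9.
From s9 via epsilon: add s5.
From s5 via epsilon: add s6.
From s6 via epsilon: add s2.
From s2 via epsilon: add s7.
From s7 via epsilon: add s10.
From s10 via epsilon: add s1.
No new states can be added; the closed set is {s1, s2, s5, s6, s7, s8, s9, s10}.

{s1, s2, s5, s6, s7, s8, s9, s10}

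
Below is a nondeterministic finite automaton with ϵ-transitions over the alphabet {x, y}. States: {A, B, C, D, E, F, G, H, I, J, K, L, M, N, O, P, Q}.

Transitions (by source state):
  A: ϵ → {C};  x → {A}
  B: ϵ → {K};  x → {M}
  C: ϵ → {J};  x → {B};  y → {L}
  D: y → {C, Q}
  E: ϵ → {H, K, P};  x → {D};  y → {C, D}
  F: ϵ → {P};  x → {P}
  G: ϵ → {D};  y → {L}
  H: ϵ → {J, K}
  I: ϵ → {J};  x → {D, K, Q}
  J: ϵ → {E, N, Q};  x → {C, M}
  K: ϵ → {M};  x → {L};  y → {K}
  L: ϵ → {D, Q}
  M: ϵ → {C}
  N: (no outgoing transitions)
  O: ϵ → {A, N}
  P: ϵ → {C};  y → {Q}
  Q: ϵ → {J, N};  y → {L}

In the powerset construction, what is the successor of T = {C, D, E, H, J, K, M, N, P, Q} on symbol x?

{B, C, D, E, H, J, K, L, M, N, P, Q}

C on x → {B}.
E on x → {D}.
J on x → {C, M}.
K on x → {L}.
No x-transition from D, H, M, N, P, Q.
Union after reading x: {B, C, D, L, M}.
Now take the ϵ-closure:
From B via ϵ: add K.
From C via ϵ: add J.
From L via ϵ: add Q.
From J via ϵ: add E, N.
From E via ϵ: add H, P.
No new states can be added; the closed set is {B, C, D, E, H, J, K, L, M, N, P, Q}.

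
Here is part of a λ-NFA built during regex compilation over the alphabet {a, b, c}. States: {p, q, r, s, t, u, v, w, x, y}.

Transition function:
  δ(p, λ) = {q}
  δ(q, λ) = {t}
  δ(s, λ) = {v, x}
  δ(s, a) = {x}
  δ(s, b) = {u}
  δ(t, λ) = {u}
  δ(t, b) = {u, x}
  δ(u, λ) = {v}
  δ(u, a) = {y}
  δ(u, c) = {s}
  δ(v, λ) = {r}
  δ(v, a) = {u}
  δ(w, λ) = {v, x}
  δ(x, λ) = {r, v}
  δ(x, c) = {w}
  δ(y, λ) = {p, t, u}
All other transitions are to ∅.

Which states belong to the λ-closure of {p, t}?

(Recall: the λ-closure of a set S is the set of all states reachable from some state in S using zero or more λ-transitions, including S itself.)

Start with {p, t}.
From p via λ: add q.
From t via λ: add u.
From u via λ: add v.
From v via λ: add r.
No new states can be added; the closed set is {p, q, r, t, u, v}.

{p, q, r, t, u, v}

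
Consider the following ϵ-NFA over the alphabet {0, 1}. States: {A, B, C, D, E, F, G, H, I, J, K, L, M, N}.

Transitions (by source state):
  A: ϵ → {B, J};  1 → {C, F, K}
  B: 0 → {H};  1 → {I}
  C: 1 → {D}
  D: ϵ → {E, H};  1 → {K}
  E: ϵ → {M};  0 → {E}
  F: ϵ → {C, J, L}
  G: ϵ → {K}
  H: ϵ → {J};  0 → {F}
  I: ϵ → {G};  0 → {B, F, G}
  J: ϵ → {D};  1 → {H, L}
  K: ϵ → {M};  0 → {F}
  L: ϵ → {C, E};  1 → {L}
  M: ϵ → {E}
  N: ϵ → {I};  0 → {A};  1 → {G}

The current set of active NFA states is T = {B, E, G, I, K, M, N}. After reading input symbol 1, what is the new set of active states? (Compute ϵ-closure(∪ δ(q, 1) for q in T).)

B on 1 → {I}.
N on 1 → {G}.
No 1-transition from E, G, I, K, M.
Union after reading 1: {G, I}.
Now take the ϵ-closure:
From G via ϵ: add K.
From K via ϵ: add M.
From M via ϵ: add E.
No new states can be added; the closed set is {E, G, I, K, M}.

{E, G, I, K, M}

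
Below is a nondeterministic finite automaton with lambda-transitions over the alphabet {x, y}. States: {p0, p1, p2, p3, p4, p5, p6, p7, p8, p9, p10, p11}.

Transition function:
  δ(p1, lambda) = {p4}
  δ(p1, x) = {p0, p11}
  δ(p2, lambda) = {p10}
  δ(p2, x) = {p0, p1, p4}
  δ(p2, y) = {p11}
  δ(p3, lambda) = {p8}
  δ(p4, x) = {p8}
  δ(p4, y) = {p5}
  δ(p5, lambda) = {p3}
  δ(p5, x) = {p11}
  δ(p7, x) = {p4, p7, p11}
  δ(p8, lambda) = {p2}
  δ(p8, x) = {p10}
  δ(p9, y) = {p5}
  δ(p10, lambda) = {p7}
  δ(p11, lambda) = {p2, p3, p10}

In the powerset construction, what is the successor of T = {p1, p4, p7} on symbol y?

p4 on y → {p5}.
No y-transition from p1, p7.
Union after reading y: {p5}.
Now take the lambda-closure:
From p5 via lambda: add p3.
From p3 via lambda: add p8.
From p8 via lambda: add p2.
From p2 via lambda: add p10.
From p10 via lambda: add p7.
No new states can be added; the closed set is {p2, p3, p5, p7, p8, p10}.

{p2, p3, p5, p7, p8, p10}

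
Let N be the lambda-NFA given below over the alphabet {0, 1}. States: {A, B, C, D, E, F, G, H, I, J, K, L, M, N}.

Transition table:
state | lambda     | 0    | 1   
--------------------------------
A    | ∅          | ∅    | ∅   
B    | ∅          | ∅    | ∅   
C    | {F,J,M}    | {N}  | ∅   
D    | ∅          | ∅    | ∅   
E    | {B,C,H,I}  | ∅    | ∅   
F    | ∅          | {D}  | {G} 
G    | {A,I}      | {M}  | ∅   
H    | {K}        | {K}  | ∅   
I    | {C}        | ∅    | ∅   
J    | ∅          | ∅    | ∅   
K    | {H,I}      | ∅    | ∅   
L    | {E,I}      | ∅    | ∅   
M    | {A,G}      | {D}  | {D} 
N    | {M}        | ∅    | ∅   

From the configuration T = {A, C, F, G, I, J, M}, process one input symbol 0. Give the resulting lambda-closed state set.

C on 0 → {N}.
F on 0 → {D}.
G on 0 → {M}.
M on 0 → {D}.
No 0-transition from A, I, J.
Union after reading 0: {D, M, N}.
Now take the lambda-closure:
From M via lambda: add A, G.
From G via lambda: add I.
From I via lambda: add C.
From C via lambda: add F, J.
No new states can be added; the closed set is {A, C, D, F, G, I, J, M, N}.

{A, C, D, F, G, I, J, M, N}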